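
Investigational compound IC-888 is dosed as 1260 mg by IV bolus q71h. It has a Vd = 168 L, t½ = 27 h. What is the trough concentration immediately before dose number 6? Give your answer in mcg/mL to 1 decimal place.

1.4 mcg/mL

f = (1/2)^(τ/t½) = (1/2)^(71/27) ≈ 0.1616.
C₀ = D/Vd = 1260/168 ≈ 7.500 mcg/mL.
Before the 6th dose, 5 doses have been given. Superposition: Cmin = C₀·(f + f² + … + f^5).
≈ 7.500 × (0.1616 + 0.0261 + 0.0042 + 0.0007 + 0.0001) ≈ 7.500 × 0.1927 ≈ 1.445 mcg/mL.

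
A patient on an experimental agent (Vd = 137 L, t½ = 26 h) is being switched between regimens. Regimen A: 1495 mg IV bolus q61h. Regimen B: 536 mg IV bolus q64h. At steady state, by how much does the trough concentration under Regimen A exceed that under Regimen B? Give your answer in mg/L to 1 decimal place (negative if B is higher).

Regimen A: f = (1/2)^(61/26) ≈ 0.1967; Cmin,ss = (1495/137)·f/(1−f) ≈ 2.672 mg/L.
Regimen B: f = (1/2)^(64/26) ≈ 0.1816; Cmin,ss = (536/137)·f/(1−f) ≈ 0.868 mg/L.
Difference ≈ 2.672 − 0.868 ≈ 1.804 mg/L.

1.8 mg/L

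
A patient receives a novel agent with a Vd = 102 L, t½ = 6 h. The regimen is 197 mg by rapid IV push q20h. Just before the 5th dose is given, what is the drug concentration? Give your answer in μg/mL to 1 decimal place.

0.2 μg/mL

f = (1/2)^(τ/t½) = (1/2)^(20/6) ≈ 0.0992.
C₀ = D/Vd = 197/102 ≈ 1.931 μg/mL.
Before the 5th dose, 4 doses have been given. Superposition: Cmin = C₀·(f + f² + … + f^4).
≈ 1.931 × (0.0992 + 0.0098 + 0.0010 + 0.0001) ≈ 1.931 × 0.1101 ≈ 0.213 μg/mL.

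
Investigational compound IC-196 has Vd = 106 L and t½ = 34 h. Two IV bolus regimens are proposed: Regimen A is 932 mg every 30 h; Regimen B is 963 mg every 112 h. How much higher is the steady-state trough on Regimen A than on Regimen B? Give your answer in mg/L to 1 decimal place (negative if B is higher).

9.4 mg/L

Regimen A: f = (1/2)^(30/34) ≈ 0.5425; Cmin,ss = (932/106)·f/(1−f) ≈ 10.426 mg/L.
Regimen B: f = (1/2)^(112/34) ≈ 0.1019; Cmin,ss = (963/106)·f/(1−f) ≈ 1.031 mg/L.
Difference ≈ 10.426 − 1.031 ≈ 9.395 mg/L.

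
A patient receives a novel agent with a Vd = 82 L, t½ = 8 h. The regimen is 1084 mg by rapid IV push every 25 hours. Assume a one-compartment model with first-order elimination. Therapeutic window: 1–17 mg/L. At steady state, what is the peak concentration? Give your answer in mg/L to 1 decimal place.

k = ln2/t½ = ln2/8 ≈ 0.086643 h⁻¹; fraction remaining f = e^(−kτ) = e^(−0.086643×25) ≈ 0.1146.
At steady state, accumulation factor R = 1/(1 − e^(−kτ)) ≈ 1.1294.
Single-dose peak C₀ = D/Vd = 1084/82 ≈ 13.220 mg/L.
Cmax,ss = C₀/(1 − f) ≈ 13.220/0.8854 ≈ 14.931 mg/L.
Peak 14.9 mg/L vs MTC 17 mg/L: below toxic threshold.

14.9 mg/L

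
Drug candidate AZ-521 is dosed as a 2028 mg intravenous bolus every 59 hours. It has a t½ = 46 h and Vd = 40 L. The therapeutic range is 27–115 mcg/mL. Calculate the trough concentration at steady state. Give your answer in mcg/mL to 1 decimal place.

k = ln2/t½ = ln2/46 ≈ 0.015068 h⁻¹; fraction remaining f = e^(−kτ) = e^(−0.015068×59) ≈ 0.4111.
Each bolus raises the concentration by D/Vd = 2028/40 ≈ 50.700 mcg/mL.
Steady-state trough Cmin,ss = C₀·f/(1−f) ≈ 50.700 × 0.4111/0.5889 ≈ 35.393 mcg/mL.
Trough 35.4 mcg/mL vs MEC 27 mcg/mL: adequate.

35.4 mcg/mL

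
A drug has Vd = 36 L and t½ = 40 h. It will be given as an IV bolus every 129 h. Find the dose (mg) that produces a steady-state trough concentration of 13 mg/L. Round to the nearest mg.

τ/t½ = 129/40 ≈ 3.225, so f = (1/2)^(129/40) ≈ 0.106949.
Cmin,ss = (D/Vd)·f/(1−f), so D = Cmin,ss·Vd·(1−f)/f.
D = 13 × 36 × (1−f)/f ≈ 13 × 36 × 8.35025 ≈ 3907.92 mg.

3908 mg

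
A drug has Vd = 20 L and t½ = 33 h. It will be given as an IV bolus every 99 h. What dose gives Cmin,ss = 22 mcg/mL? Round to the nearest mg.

3080 mg

τ/t½ = 99/33 ≈ 3, so f = (1/2)^(99/33) ≈ 0.125000.
Cmin,ss = (D/Vd)·f/(1−f), so D = Cmin,ss·Vd·(1−f)/f.
D = 22 × 20 × (1−f)/f ≈ 22 × 20 × 7.00000 ≈ 3080.00 mg.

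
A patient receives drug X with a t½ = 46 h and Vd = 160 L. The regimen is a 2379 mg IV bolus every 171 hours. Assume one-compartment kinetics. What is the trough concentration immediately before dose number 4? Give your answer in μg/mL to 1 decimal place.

f = (1/2)^(τ/t½) = (1/2)^(171/46) ≈ 0.0760.
C₀ = D/Vd = 2379/160 ≈ 14.869 μg/mL.
Before the 4th dose, 3 doses have been given. Superposition: Cmin = C₀·(f + f² + … + f^3).
≈ 14.869 × (0.0760 + 0.0058 + 0.0004) ≈ 14.869 × 0.0822 ≈ 1.222 μg/mL.

1.2 μg/mL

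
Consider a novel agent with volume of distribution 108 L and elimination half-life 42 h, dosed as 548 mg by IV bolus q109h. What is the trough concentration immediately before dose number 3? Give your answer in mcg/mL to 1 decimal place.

f = (1/2)^(τ/t½) = (1/2)^(109/42) ≈ 0.1655.
C₀ = D/Vd = 548/108 ≈ 5.074 mcg/mL.
Before the 3rd dose, 2 doses have been given. Superposition: Cmin = C₀·(f + f²).
≈ 5.074 × (0.1655 + 0.0274) ≈ 5.074 × 0.1929 ≈ 0.979 mcg/mL.

1.0 mcg/mL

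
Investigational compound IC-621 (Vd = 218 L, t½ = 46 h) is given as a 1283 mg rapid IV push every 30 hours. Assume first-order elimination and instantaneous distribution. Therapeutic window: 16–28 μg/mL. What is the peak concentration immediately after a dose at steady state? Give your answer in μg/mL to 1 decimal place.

Over one 30-h interval, 30/46 ≈ 0.65217 half-lives elapse, leaving f ≈ 0.6363 of each dose.
Accumulation ratio R = 1/(1 − f) ≈ 1/0.3637 ≈ 2.7495.
Each bolus raises the concentration by D/Vd = 1283/218 ≈ 5.885 μg/mL.
Cmax,ss = C₀/(1 − f) ≈ 5.885/0.3637 ≈ 16.181 μg/mL.
Peak 16.2 μg/mL vs MTC 28 μg/mL: below toxic threshold.

16.2 μg/mL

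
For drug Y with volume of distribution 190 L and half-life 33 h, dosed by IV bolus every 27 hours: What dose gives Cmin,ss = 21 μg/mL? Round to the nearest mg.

3045 mg

τ/t½ = 27/33 ≈ 0.81818, so f = (1/2)^(27/33) ≈ 0.567156.
Cmin,ss = (D/Vd)·f/(1−f), so D = Cmin,ss·Vd·(1−f)/f.
D = 21 × 190 × (1−f)/f ≈ 21 × 190 × 0.76318 ≈ 3045.09 mg.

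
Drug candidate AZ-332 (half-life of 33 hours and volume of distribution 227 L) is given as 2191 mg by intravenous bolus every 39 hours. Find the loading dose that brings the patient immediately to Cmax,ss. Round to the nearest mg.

3918 mg

f = (1/2)^(39/33) ≈ 0.440796; accumulation ratio R = 1/(1−f) ≈ 1.78826.
Loading dose to hit Cmax,ss on first dose: D_load = D_maint·R ≈ 2191 × 1.78826 ≈ 3918.08 mg.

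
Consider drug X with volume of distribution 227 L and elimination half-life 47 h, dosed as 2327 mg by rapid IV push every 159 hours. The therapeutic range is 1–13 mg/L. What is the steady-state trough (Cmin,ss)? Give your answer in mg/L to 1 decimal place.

τ/t½ = 159/47 ≈ 3.383, so fraction remaining f = (1/2)^(159/47) ≈ 0.0959.
At steady state, accumulation factor R = 1/(1 − e^(−kτ)) ≈ 1.1061.
Single-dose peak C₀ = D/Vd = 2327/227 ≈ 10.251 mg/L.
Steady-state peak Cmax,ss = C₀·R ≈ 10.251 × 1.1061 ≈ 11.339 mg/L.
One interval later, Cmin,ss = Cmax,ss·e^(−kτ) ≈ 11.339 × 0.0959 ≈ 1.087 mg/L.
Trough 1.1 mg/L vs MEC 1 mg/L: adequate.

1.1 mg/L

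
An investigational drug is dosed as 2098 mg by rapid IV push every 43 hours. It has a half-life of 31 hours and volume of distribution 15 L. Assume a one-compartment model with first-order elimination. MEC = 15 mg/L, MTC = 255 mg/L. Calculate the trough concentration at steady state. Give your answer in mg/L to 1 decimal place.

τ/t½ = 43/31 ≈ 1.3871, so fraction remaining f = (1/2)^(43/31) ≈ 0.3823.
At steady state, accumulation factor R = 1/(1 − e^(−kτ)) ≈ 1.6189.
Each bolus raises the concentration by D/Vd = 2098/15 ≈ 139.867 mg/L.
Steady-state peak Cmax,ss = C₀·R ≈ 139.867 × 1.6189 ≈ 226.431 mg/L.
Steady-state trough Cmin,ss = Cmax,ss·f ≈ 226.431 × 0.3823 ≈ 86.565 mg/L.
Trough 86.6 mg/L vs MEC 15 mg/L: adequate.

86.6 mg/L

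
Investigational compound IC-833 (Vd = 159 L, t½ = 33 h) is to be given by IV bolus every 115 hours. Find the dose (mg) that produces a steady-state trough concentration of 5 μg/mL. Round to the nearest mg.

8105 mg

τ/t½ = 115/33 ≈ 3.4848, so f = (1/2)^(115/33) ≈ 0.089322.
Cmin,ss = (D/Vd)·f/(1−f), so D = Cmin,ss·Vd·(1−f)/f.
D = 5 × 159 × (1−f)/f ≈ 5 × 159 × 10.19545 ≈ 8105.38 mg.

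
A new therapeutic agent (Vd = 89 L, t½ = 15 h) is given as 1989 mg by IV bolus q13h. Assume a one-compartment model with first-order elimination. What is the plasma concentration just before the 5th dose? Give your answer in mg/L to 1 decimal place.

24.7 mg/L

f = (1/2)^(τ/t½) = (1/2)^(13/15) ≈ 0.5484.
C₀ = D/Vd = 1989/89 ≈ 22.348 mg/L.
Before the 5th dose, 4 doses have been given. Superposition: Cmin = C₀·(f + f² + … + f^4).
≈ 22.348 × (0.5484 + 0.3007 + 0.1649 + 0.0904) ≈ 22.348 × 1.1044 ≈ 24.681 mg/L.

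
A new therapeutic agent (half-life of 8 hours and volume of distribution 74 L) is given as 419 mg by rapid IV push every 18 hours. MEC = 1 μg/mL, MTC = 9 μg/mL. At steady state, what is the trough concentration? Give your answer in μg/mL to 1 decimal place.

k = ln2/t½ = ln2/8 ≈ 0.086643 h⁻¹; fraction remaining f = e^(−kτ) = e^(−0.086643×18) ≈ 0.2102.
At steady state, accumulation factor R = 1/(1 − e^(−kτ)) ≈ 1.2661.
Each bolus raises the concentration by D/Vd = 419/74 ≈ 5.662 μg/mL.
Steady-state peak Cmax,ss = C₀·R ≈ 5.662 × 1.2661 ≈ 7.169 μg/mL.
One interval later, Cmin,ss = Cmax,ss·e^(−kτ) ≈ 7.169 × 0.2102 ≈ 1.507 μg/mL.
Trough 1.5 μg/mL vs MEC 1 μg/mL: adequate.

1.5 μg/mL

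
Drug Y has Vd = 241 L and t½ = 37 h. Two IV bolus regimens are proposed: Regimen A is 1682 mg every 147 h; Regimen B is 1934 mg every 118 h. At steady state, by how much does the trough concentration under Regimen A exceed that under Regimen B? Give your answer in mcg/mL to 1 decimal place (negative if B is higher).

Regimen A: f = (1/2)^(147/37) ≈ 0.0637; Cmin,ss = (1682/241)·f/(1−f) ≈ 0.475 mcg/mL.
Regimen B: f = (1/2)^(118/37) ≈ 0.1096; Cmin,ss = (1934/241)·f/(1−f) ≈ 0.988 mcg/mL.
Difference ≈ 0.475 − 0.988 ≈ -0.513 mcg/mL.

-0.5 mcg/mL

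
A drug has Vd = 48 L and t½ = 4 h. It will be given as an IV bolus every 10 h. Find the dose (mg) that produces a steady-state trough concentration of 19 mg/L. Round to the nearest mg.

4247 mg

τ/t½ = 10/4 ≈ 2.5, so f = (1/2)^(10/4) ≈ 0.176777.
Cmin,ss = (D/Vd)·f/(1−f), so D = Cmin,ss·Vd·(1−f)/f.
D = 19 × 48 × (1−f)/f ≈ 19 × 48 × 4.65684 ≈ 4247.04 mg.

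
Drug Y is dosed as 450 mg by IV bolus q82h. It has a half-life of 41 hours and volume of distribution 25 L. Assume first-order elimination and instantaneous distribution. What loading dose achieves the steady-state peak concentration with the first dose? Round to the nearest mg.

600 mg

f = (1/2)^(82/41) ≈ 0.250000; accumulation ratio R = 1/(1−f) ≈ 1.33333.
Loading dose to hit Cmax,ss on first dose: D_load = D_maint·R ≈ 450 × 1.33333 ≈ 600.00 mg.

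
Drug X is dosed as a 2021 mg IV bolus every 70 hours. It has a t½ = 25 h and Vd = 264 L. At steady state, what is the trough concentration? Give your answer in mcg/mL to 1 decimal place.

Over one 70-h interval, 70/25 ≈ 2.8 half-lives elapse, leaving f ≈ 0.1436 of each dose.
Each bolus raises the concentration by D/Vd = 2021/264 ≈ 7.655 mcg/mL.
Steady-state trough Cmin,ss = C₀·f/(1−f) ≈ 7.655 × 0.1436/0.8564 ≈ 1.284 mcg/mL.

1.3 mcg/mL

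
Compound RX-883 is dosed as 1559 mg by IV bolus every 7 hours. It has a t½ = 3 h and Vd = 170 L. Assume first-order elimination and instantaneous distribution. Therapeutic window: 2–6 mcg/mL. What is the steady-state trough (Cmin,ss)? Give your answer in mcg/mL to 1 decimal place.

2.3 mcg/mL

k = ln2/t½ = ln2/3 ≈ 0.231049 h⁻¹; fraction remaining f = e^(−kτ) = e^(−0.231049×7) ≈ 0.1984.
At steady state, accumulation factor R = 1/(1 − e^(−kτ)) ≈ 1.2475.
Single-dose peak C₀ = D/Vd = 1559/170 ≈ 9.171 mcg/mL.
Steady-state peak Cmax,ss = C₀·R ≈ 9.171 × 1.2475 ≈ 11.441 mcg/mL.
Steady-state trough Cmin,ss = Cmax,ss·f ≈ 11.441 × 0.1984 ≈ 2.270 mcg/mL.
Trough 2.3 mcg/mL vs MEC 2 mcg/mL: adequate.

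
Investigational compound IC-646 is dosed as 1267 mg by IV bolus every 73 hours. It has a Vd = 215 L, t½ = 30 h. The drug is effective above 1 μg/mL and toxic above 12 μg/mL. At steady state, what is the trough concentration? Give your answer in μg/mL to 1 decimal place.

Over one 73-h interval, 73/30 ≈ 2.4333 half-lives elapse, leaving f ≈ 0.1851 of each dose.
At steady state, accumulation factor R = 1/(1 − e^(−kτ)) ≈ 1.2271.
Single-dose peak C₀ = D/Vd = 1267/215 ≈ 5.893 μg/mL.
Cmax,ss = C₀/(1 − f) ≈ 5.893/0.8149 ≈ 7.232 μg/mL.
Steady-state trough Cmin,ss = Cmax,ss·f ≈ 7.232 × 0.1851 ≈ 1.339 μg/mL.
Trough 1.3 μg/mL vs MEC 1 μg/mL: adequate.

1.3 μg/mL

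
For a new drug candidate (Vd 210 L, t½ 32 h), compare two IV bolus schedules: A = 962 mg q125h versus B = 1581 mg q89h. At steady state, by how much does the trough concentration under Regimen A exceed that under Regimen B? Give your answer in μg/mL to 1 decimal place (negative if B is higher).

-1.0 μg/mL

Regimen A: f = (1/2)^(125/32) ≈ 0.0667; Cmin,ss = (962/210)·f/(1−f) ≈ 0.327 μg/mL.
Regimen B: f = (1/2)^(89/32) ≈ 0.1455; Cmin,ss = (1581/210)·f/(1−f) ≈ 1.282 μg/mL.
Difference ≈ 0.327 − 1.282 ≈ -0.955 μg/mL.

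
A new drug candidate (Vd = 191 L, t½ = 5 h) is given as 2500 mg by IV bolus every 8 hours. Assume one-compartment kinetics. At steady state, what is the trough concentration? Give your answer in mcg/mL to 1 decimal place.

6.4 mcg/mL

Over one 8-h interval, 8/5 ≈ 1.6 half-lives elapse, leaving f ≈ 0.3299 of each dose.
Single-dose peak C₀ = D/Vd = 2500/191 ≈ 13.089 mcg/mL.
Steady-state trough Cmin,ss = C₀·f/(1−f) ≈ 13.089 × 0.3299/0.6701 ≈ 6.444 mcg/mL.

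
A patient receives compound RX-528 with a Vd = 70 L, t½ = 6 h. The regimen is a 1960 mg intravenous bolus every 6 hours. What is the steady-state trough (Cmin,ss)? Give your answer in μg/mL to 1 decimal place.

28.0 μg/mL

The dosing interval is 1 half-life, so f = 2^(−1) = 0.5.
At steady state, R = 1/(1 − 0.5) = 2/1.
Single-dose peak C₀ = D/Vd = 1960/70 = 28 μg/mL.
Steady-state peak Cmax,ss = C₀·R = 28 × 2/1 ≈ 56.000 μg/mL.
Steady-state trough Cmin,ss = Cmax,ss·f ≈ 56.000 × 0.5 ≈ 28.000 μg/mL.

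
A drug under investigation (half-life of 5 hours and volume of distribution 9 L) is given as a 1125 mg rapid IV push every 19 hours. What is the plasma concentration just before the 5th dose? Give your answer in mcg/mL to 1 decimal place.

f = (1/2)^(τ/t½) = (1/2)^(19/5) ≈ 0.0718.
C₀ = D/Vd = 1125/9 ≈ 125.000 mcg/mL.
Before the 5th dose, 4 doses have been given. Superposition: Cmin = C₀·(f + f² + … + f^4).
≈ 125.000 × (0.0718 + 0.0052 + 0.0004 + 0.0000) ≈ 125.000 × 0.0774 ≈ 9.675 mcg/mL.

9.7 mcg/mL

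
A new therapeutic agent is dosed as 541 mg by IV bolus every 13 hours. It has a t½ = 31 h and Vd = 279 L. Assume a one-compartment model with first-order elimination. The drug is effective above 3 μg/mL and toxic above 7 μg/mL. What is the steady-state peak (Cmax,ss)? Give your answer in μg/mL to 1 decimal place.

k = ln2/t½ = ln2/31 ≈ 0.022360 h⁻¹; fraction remaining f = e^(−kτ) = e^(−0.022360×13) ≈ 0.7478.
At steady state, accumulation factor R = 1/(1 − e^(−kτ)) ≈ 3.9651.
Each bolus raises the concentration by D/Vd = 541/279 ≈ 1.939 μg/mL.
Steady-state peak Cmax,ss = C₀·R ≈ 1.939 × 3.9651 ≈ 7.688 μg/mL.
Peak 7.7 μg/mL vs MTC 7 μg/mL: exceeds toxic threshold.

7.7 μg/mL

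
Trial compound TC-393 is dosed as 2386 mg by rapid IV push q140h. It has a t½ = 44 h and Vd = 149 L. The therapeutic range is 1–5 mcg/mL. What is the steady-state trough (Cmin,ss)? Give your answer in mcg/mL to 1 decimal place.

2.0 mcg/mL

Over one 140-h interval, 140/44 ≈ 3.1818 half-lives elapse, leaving f ≈ 0.1102 of each dose.
Each bolus raises the concentration by D/Vd = 2386/149 ≈ 16.013 mcg/mL.
Steady-state trough Cmin,ss = C₀·f/(1−f) ≈ 16.013 × 0.1102/0.8898 ≈ 1.983 mcg/mL.
Trough 2.0 mcg/mL vs MEC 1 mcg/mL: adequate.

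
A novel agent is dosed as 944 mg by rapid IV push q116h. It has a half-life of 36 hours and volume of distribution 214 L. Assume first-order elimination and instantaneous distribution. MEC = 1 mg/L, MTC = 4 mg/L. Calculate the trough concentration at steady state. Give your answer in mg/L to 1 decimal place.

τ/t½ = 116/36 ≈ 3.2222, so fraction remaining f = (1/2)^(116/36) ≈ 0.1072.
At steady state, accumulation factor R = 1/(1 − e^(−kτ)) ≈ 1.1201.
Each bolus raises the concentration by D/Vd = 944/214 ≈ 4.411 mg/L.
Cmax,ss = C₀/(1 − f) ≈ 4.411/0.8928 ≈ 4.941 mg/L.
One interval later, Cmin,ss = Cmax,ss·e^(−kτ) ≈ 4.941 × 0.1072 ≈ 0.530 mg/L.
Trough 0.5 mg/L vs MEC 1 mg/L: subtherapeutic.

0.5 mg/L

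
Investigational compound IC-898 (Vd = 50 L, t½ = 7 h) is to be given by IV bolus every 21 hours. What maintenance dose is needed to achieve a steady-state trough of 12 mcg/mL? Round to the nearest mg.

τ/t½ = 21/7 ≈ 3, so f = (1/2)^(21/7) ≈ 0.125000.
Cmin,ss = (D/Vd)·f/(1−f), so D = Cmin,ss·Vd·(1−f)/f.
D = 12 × 50 × (1−f)/f ≈ 12 × 50 × 7.00000 ≈ 4200.00 mg.

4200 mg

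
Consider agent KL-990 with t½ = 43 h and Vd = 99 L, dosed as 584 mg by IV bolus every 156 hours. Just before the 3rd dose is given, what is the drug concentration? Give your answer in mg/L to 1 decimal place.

0.5 mg/L

f = (1/2)^(τ/t½) = (1/2)^(156/43) ≈ 0.0809.
C₀ = D/Vd = 584/99 ≈ 5.899 mg/L.
Before the 3rd dose, 2 doses have been given. Superposition: Cmin = C₀·(f + f²).
≈ 5.899 × (0.0809 + 0.0065) ≈ 5.899 × 0.0874 ≈ 0.516 mg/L.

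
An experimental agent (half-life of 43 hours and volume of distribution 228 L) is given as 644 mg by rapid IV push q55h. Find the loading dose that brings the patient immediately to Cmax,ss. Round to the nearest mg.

1095 mg

f = (1/2)^(55/43) ≈ 0.412061; accumulation ratio R = 1/(1−f) ≈ 1.70086.
Loading dose to hit Cmax,ss on first dose: D_load = D_maint·R ≈ 644 × 1.70086 ≈ 1095.35 mg.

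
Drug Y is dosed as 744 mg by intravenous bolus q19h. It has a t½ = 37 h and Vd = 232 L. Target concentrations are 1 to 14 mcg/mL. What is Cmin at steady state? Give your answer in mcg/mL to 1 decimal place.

k = ln2/t½ = ln2/37 ≈ 0.018734 h⁻¹; fraction remaining f = e^(−kτ) = e^(−0.018734×19) ≈ 0.7005.
Accumulation ratio R = 1/(1 − f) ≈ 1/0.2995 ≈ 3.3389.
Single-dose peak C₀ = D/Vd = 744/232 ≈ 3.207 mcg/mL.
Cmax,ss = C₀/(1 − f) ≈ 3.207/0.2995 ≈ 10.708 mcg/mL.
One interval later, Cmin,ss = Cmax,ss·e^(−kτ) ≈ 10.708 × 0.7005 ≈ 7.501 mcg/mL.
Trough 7.5 mcg/mL vs MEC 1 mcg/mL: adequate.

7.5 mcg/mL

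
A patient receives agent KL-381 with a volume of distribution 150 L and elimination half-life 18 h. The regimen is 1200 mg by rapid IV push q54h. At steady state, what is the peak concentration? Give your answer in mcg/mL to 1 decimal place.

9.1 mcg/mL

τ = 54 h = 3 half-lives, so f = (1/2)^3 = 0.125.
At steady state, R = 1/(1 − 0.125) = 8/7.
Single-dose peak C₀ = D/Vd = 1200/150 = 8 mcg/mL.
Steady-state peak Cmax,ss = C₀·R = 8 × 8/7 ≈ 9.143 mcg/mL.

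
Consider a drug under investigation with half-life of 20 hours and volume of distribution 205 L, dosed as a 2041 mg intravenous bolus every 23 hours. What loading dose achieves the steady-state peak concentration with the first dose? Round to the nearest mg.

3715 mg

f = (1/2)^(23/20) ≈ 0.450625; accumulation ratio R = 1/(1−f) ≈ 1.82025.
Loading dose to hit Cmax,ss on first dose: D_load = D_maint·R ≈ 2041 × 1.82025 ≈ 3715.13 mg.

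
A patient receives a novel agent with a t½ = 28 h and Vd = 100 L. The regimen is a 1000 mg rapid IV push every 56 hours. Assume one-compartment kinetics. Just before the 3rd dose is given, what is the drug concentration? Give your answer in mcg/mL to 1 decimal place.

3.1 mcg/mL

f = (1/2)^(τ/t½) = (1/2)^(56/28) ≈ 0.2500.
C₀ = D/Vd = 1000/100 ≈ 10.000 mcg/mL.
Before the 3rd dose, 2 doses have been given. Superposition: Cmin = C₀·(f + f²).
≈ 10.000 × (0.2500 + 0.0625) ≈ 10.000 × 0.3125 ≈ 3.125 mcg/mL.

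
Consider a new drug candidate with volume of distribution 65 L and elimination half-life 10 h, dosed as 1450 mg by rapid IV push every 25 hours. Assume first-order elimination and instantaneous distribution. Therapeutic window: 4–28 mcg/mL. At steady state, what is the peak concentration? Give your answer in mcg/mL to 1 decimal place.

27.1 mcg/mL

k = ln2/t½ = ln2/10 ≈ 0.069315 h⁻¹; fraction remaining f = e^(−kτ) = e^(−0.069315×25) ≈ 0.1768.
At steady state, accumulation factor R = 1/(1 − e^(−kτ)) ≈ 1.2148.
Each bolus raises the concentration by D/Vd = 1450/65 ≈ 22.308 mcg/mL.
Cmax,ss = C₀/(1 − f) ≈ 22.308/0.8232 ≈ 27.099 mcg/mL.
Peak 27.1 mcg/mL vs MTC 28 mcg/mL: below toxic threshold.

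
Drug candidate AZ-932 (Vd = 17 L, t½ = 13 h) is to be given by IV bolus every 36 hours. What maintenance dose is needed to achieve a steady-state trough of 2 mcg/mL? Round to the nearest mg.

τ/t½ = 36/13 ≈ 2.7692, so f = (1/2)^(36/13) ≈ 0.146683.
Cmin,ss = (D/Vd)·f/(1−f), so D = Cmin,ss·Vd·(1−f)/f.
D = 2 × 17 × (1−f)/f ≈ 2 × 17 × 5.81742 ≈ 197.79 mg.

198 mg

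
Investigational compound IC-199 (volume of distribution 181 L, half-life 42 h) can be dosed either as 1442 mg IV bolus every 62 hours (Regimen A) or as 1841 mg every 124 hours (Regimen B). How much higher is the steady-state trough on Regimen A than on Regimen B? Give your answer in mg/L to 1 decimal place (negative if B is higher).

Regimen A: f = (1/2)^(62/42) ≈ 0.3594; Cmin,ss = (1442/181)·f/(1−f) ≈ 4.470 mg/L.
Regimen B: f = (1/2)^(124/42) ≈ 0.1292; Cmin,ss = (1841/181)·f/(1−f) ≈ 1.509 mg/L.
Difference ≈ 4.470 − 1.509 ≈ 2.961 mg/L.

3.0 mg/L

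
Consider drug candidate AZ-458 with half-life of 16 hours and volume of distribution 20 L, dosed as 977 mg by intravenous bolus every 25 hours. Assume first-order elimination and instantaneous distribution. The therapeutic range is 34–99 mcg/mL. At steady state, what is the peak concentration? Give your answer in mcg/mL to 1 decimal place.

73.9 mcg/mL

k = ln2/t½ = ln2/16 ≈ 0.043322 h⁻¹; fraction remaining f = e^(−kτ) = e^(−0.043322×25) ≈ 0.3386.
At steady state, accumulation factor R = 1/(1 − e^(−kτ)) ≈ 1.5119.
Each bolus raises the concentration by D/Vd = 977/20 ≈ 48.850 mcg/mL.
Cmax,ss = C₀/(1 − f) ≈ 48.850/0.6614 ≈ 73.858 mcg/mL.
Peak 73.9 mcg/mL vs MTC 99 mcg/mL: below toxic threshold.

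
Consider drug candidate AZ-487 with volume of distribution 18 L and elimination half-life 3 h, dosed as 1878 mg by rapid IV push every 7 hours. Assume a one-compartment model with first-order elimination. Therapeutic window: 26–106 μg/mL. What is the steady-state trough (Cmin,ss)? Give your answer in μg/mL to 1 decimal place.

25.8 μg/mL

Over one 7-h interval, 7/3 ≈ 2.3333 half-lives elapse, leaving f ≈ 0.1984 of each dose.
Single-dose peak C₀ = D/Vd = 1878/18 ≈ 104.333 μg/mL.
Steady-state trough Cmin,ss = C₀·f/(1−f) ≈ 104.333 × 0.1984/0.8016 ≈ 25.823 μg/mL.
Trough 25.8 μg/mL vs MEC 26 μg/mL: subtherapeutic.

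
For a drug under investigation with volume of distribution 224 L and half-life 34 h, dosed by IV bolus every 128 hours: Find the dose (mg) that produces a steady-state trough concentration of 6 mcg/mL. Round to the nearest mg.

τ/t½ = 128/34 ≈ 3.7647, so f = (1/2)^(128/34) ≈ 0.073572.
Cmin,ss = (D/Vd)·f/(1−f), so D = Cmin,ss·Vd·(1−f)/f.
D = 6 × 224 × (1−f)/f ≈ 6 × 224 × 12.59213 ≈ 16923.82 mg.

16924 mg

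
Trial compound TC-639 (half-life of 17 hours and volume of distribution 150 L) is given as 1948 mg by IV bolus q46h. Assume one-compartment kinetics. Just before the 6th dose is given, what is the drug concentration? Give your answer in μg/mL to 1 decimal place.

f = (1/2)^(τ/t½) = (1/2)^(46/17) ≈ 0.1533.
C₀ = D/Vd = 1948/150 ≈ 12.987 μg/mL.
Before the 6th dose, 5 doses have been given. Superposition: Cmin = C₀·(f + f² + … + f^5).
≈ 12.987 × (0.1533 + 0.0235 + 0.0036 + 0.0006 + 0.0001) ≈ 12.987 × 0.1811 ≈ 2.352 μg/mL.

2.4 μg/mL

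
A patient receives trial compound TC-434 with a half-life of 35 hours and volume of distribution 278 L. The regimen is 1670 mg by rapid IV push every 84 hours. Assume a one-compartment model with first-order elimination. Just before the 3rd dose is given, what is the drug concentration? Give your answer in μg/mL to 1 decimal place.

1.4 μg/mL

f = (1/2)^(τ/t½) = (1/2)^(84/35) ≈ 0.1895.
C₀ = D/Vd = 1670/278 ≈ 6.007 μg/mL.
Before the 3rd dose, 2 doses have been given. Superposition: Cmin = C₀·(f + f²).
≈ 6.007 × (0.1895 + 0.0359) ≈ 6.007 × 0.2254 ≈ 1.354 μg/mL.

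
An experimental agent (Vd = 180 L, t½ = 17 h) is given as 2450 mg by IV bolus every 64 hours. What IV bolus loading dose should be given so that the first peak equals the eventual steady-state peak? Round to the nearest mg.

f = (1/2)^(64/17) ≈ 0.073572; accumulation ratio R = 1/(1−f) ≈ 1.07941.
Loading dose to hit Cmax,ss on first dose: D_load = D_maint·R ≈ 2450 × 1.07941 ≈ 2644.55 mg.

2645 mg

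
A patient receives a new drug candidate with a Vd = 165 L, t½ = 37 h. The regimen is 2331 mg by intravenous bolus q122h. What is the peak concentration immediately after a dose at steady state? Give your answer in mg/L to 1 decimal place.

k = ln2/t½ = ln2/37 ≈ 0.018734 h⁻¹; fraction remaining f = e^(−kτ) = e^(−0.018734×122) ≈ 0.1017.
At steady state, accumulation factor R = 1/(1 − e^(−kτ)) ≈ 1.1132.
Each bolus raises the concentration by D/Vd = 2331/165 ≈ 14.127 mg/L.
Steady-state peak Cmax,ss = C₀·R ≈ 14.127 × 1.1132 ≈ 15.726 mg/L.

15.7 mg/L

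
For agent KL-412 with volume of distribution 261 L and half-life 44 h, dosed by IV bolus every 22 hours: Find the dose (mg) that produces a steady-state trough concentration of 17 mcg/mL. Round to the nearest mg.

1838 mg

τ/t½ = 22/44 ≈ 0.5, so f = (1/2)^(22/44) ≈ 0.707107.
Cmin,ss = (D/Vd)·f/(1−f), so D = Cmin,ss·Vd·(1−f)/f.
D = 17 × 261 × (1−f)/f ≈ 17 × 261 × 0.41421 ≈ 1837.85 mg.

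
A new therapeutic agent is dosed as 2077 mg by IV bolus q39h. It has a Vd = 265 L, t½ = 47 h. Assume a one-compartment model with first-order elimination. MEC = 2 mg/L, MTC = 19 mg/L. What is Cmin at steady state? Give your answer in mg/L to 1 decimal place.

10.1 mg/L

k = ln2/t½ = ln2/47 ≈ 0.014748 h⁻¹; fraction remaining f = e^(−kτ) = e^(−0.014748×39) ≈ 0.5626.
Accumulation ratio R = 1/(1 − f) ≈ 1/0.4374 ≈ 2.2862.
Single-dose peak C₀ = D/Vd = 2077/265 ≈ 7.838 mg/L.
Cmax,ss = C₀/(1 − f) ≈ 7.838/0.4374 ≈ 17.920 mg/L.
One interval later, Cmin,ss = Cmax,ss·e^(−kτ) ≈ 17.920 × 0.5626 ≈ 10.082 mg/L.
Trough 10.1 mg/L vs MEC 2 mg/L: adequate.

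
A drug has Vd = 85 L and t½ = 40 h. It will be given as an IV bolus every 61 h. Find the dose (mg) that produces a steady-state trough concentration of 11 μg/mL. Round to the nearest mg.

1756 mg

τ/t½ = 61/40 ≈ 1.525, so f = (1/2)^(61/40) ≈ 0.347480.
Cmin,ss = (D/Vd)·f/(1−f), so D = Cmin,ss·Vd·(1−f)/f.
D = 11 × 85 × (1−f)/f ≈ 11 × 85 × 1.87786 ≈ 1755.80 mg.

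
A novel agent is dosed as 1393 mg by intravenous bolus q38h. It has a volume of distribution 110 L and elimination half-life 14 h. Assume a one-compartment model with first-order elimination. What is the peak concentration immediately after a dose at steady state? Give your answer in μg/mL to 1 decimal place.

14.9 μg/mL

τ/t½ = 38/14 ≈ 2.7143, so fraction remaining f = (1/2)^(38/14) ≈ 0.1524.
Accumulation ratio R = 1/(1 − f) ≈ 1/0.8476 ≈ 1.1798.
Each bolus raises the concentration by D/Vd = 1393/110 ≈ 12.664 μg/mL.
Steady-state peak Cmax,ss = C₀·R ≈ 12.664 × 1.1798 ≈ 14.941 μg/mL.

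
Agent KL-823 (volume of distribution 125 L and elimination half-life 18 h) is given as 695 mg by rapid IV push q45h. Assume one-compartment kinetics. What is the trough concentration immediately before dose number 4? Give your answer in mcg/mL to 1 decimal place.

1.2 mcg/mL

f = (1/2)^(τ/t½) = (1/2)^(45/18) ≈ 0.1768.
C₀ = D/Vd = 695/125 ≈ 5.560 mcg/mL.
Before the 4th dose, 3 doses have been given. Superposition: Cmin = C₀·(f + f² + … + f^3).
≈ 5.560 × (0.1768 + 0.0313 + 0.0055) ≈ 5.560 × 0.2136 ≈ 1.188 mcg/mL.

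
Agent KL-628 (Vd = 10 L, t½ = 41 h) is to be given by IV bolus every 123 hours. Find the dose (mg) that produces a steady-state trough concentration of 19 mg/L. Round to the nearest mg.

1330 mg

τ/t½ = 123/41 ≈ 3, so f = (1/2)^(123/41) ≈ 0.125000.
Cmin,ss = (D/Vd)·f/(1−f), so D = Cmin,ss·Vd·(1−f)/f.
D = 19 × 10 × (1−f)/f ≈ 19 × 10 × 7.00000 ≈ 1330.00 mg.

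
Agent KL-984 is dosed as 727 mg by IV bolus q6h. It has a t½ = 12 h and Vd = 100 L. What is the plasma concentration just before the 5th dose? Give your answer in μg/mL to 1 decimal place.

13.2 μg/mL

f = (1/2)^(τ/t½) = (1/2)^(6/12) ≈ 0.7071.
C₀ = D/Vd = 727/100 ≈ 7.270 μg/mL.
Before the 5th dose, 4 doses have been given. Superposition: Cmin = C₀·(f + f² + … + f^4).
≈ 7.270 × (0.7071 + 0.5000 + 0.3535 + 0.2500) ≈ 7.270 × 1.8106 ≈ 13.163 μg/mL.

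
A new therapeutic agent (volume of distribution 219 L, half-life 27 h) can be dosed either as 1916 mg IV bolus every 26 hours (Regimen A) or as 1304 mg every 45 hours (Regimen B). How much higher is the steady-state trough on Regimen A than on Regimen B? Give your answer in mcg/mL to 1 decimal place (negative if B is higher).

6.5 mcg/mL

Regimen A: f = (1/2)^(26/27) ≈ 0.5130; Cmin,ss = (1916/219)·f/(1−f) ≈ 9.216 mcg/mL.
Regimen B: f = (1/2)^(45/27) ≈ 0.3150; Cmin,ss = (1304/219)·f/(1−f) ≈ 2.738 mcg/mL.
Difference ≈ 9.216 − 2.738 ≈ 6.478 mcg/mL.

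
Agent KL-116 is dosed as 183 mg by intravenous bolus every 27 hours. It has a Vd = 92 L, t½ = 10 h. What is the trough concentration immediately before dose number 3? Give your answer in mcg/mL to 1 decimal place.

f = (1/2)^(τ/t½) = (1/2)^(27/10) ≈ 0.1539.
C₀ = D/Vd = 183/92 ≈ 1.989 mcg/mL.
Before the 3rd dose, 2 doses have been given. Superposition: Cmin = C₀·(f + f²).
≈ 1.989 × (0.1539 + 0.0237) ≈ 1.989 × 0.1776 ≈ 0.353 mcg/mL.

0.4 mcg/mL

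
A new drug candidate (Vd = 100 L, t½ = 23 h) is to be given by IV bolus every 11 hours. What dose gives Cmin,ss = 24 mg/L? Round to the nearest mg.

943 mg

τ/t½ = 11/23 ≈ 0.47826, so f = (1/2)^(11/23) ≈ 0.717842.
Cmin,ss = (D/Vd)·f/(1−f), so D = Cmin,ss·Vd·(1−f)/f.
D = 24 × 100 × (1−f)/f ≈ 24 × 100 × 0.39306 ≈ 943.34 mg.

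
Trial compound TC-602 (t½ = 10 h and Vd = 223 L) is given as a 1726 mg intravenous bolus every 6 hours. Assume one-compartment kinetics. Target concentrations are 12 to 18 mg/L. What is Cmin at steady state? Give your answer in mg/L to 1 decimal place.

15.0 mg/L

Over one 6-h interval, 6/10 ≈ 0.6 half-lives elapse, leaving f ≈ 0.6598 of each dose.
Accumulation ratio R = 1/(1 − f) ≈ 1/0.3402 ≈ 2.9394.
Each bolus raises the concentration by D/Vd = 1726/223 ≈ 7.740 mg/L.
Cmax,ss = C₀/(1 − f) ≈ 7.740/0.3402 ≈ 22.751 mg/L.
One interval later, Cmin,ss = Cmax,ss·e^(−kτ) ≈ 22.751 × 0.6598 ≈ 15.011 mg/L.
Trough 15.0 mg/L vs MEC 12 mg/L: adequate.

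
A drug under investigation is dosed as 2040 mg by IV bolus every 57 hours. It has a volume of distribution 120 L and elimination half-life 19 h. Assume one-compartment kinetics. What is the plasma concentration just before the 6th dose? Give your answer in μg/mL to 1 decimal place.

2.4 μg/mL

f = (1/2)^(τ/t½) = (1/2)^(57/19) ≈ 0.1250.
C₀ = D/Vd = 2040/120 ≈ 17.000 μg/mL.
Before the 6th dose, 5 doses have been given. Superposition: Cmin = C₀·(f + f² + … + f^5).
≈ 17.000 × (0.1250 + 0.0156 + 0.0020 + 0.0002 + 0.0000) ≈ 17.000 × 0.1428 ≈ 2.428 μg/mL.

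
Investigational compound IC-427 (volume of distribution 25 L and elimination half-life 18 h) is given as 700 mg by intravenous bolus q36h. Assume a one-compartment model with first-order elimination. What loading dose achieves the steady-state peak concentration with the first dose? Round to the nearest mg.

f = (1/2)^(36/18) ≈ 0.250000; accumulation ratio R = 1/(1−f) ≈ 1.33333.
Loading dose to hit Cmax,ss on first dose: D_load = D_maint·R ≈ 700 × 1.33333 ≈ 933.33 mg.

933 mg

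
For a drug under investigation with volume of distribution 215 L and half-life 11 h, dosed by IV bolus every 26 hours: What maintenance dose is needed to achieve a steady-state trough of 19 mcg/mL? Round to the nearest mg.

τ/t½ = 26/11 ≈ 2.3636, so f = (1/2)^(26/11) ≈ 0.194301.
Cmin,ss = (D/Vd)·f/(1−f), so D = Cmin,ss·Vd·(1−f)/f.
D = 19 × 215 × (1−f)/f ≈ 19 × 215 × 4.14665 ≈ 16939.07 mg.

16939 mg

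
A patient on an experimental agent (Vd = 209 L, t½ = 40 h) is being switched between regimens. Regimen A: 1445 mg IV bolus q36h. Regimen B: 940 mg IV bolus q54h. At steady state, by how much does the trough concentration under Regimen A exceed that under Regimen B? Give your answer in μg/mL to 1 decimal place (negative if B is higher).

5.1 μg/mL

Regimen A: f = (1/2)^(36/40) ≈ 0.5359; Cmin,ss = (1445/209)·f/(1−f) ≈ 7.984 μg/mL.
Regimen B: f = (1/2)^(54/40) ≈ 0.3923; Cmin,ss = (940/209)·f/(1−f) ≈ 2.903 μg/mL.
Difference ≈ 7.984 − 2.903 ≈ 5.081 μg/mL.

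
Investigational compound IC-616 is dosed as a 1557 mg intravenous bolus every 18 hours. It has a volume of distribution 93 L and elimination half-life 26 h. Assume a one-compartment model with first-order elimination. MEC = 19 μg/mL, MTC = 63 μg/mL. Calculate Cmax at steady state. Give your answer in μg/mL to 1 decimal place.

k = ln2/t½ = ln2/26 ≈ 0.026660 h⁻¹; fraction remaining f = e^(−kτ) = e^(−0.026660×18) ≈ 0.6189.
Accumulation ratio R = 1/(1 − f) ≈ 1/0.3811 ≈ 2.6240.
Single-dose peak C₀ = D/Vd = 1557/93 ≈ 16.742 μg/mL.
Steady-state peak Cmax,ss = C₀·R ≈ 16.742 × 2.6240 ≈ 43.931 μg/mL.
Peak 43.9 μg/mL vs MTC 63 μg/mL: below toxic threshold.

43.9 μg/mL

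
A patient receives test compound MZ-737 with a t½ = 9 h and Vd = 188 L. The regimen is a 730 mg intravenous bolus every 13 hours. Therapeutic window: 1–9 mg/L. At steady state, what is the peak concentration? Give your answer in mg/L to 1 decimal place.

6.1 mg/L

k = ln2/t½ = ln2/9 ≈ 0.077016 h⁻¹; fraction remaining f = e^(−kτ) = e^(−0.077016×13) ≈ 0.3674.
At steady state, accumulation factor R = 1/(1 − e^(−kτ)) ≈ 1.5808.
Each bolus raises the concentration by D/Vd = 730/188 ≈ 3.883 mg/L.
Steady-state peak Cmax,ss = C₀·R ≈ 3.883 × 1.5808 ≈ 6.138 mg/L.
Peak 6.1 mg/L vs MTC 9 mg/L: below toxic threshold.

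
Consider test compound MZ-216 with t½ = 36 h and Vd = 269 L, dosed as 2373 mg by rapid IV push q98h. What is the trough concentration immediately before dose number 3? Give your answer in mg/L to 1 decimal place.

f = (1/2)^(τ/t½) = (1/2)^(98/36) ≈ 0.1515.
C₀ = D/Vd = 2373/269 ≈ 8.822 mg/L.
Before the 3rd dose, 2 doses have been given. Superposition: Cmin = C₀·(f + f²).
≈ 8.822 × (0.1515 + 0.0230) ≈ 8.822 × 0.1745 ≈ 1.539 mg/L.

1.5 mg/L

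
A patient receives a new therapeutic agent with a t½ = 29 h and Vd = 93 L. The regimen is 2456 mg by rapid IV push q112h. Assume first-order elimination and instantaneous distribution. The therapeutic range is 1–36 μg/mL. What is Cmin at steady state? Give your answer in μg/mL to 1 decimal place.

2.0 μg/mL

τ/t½ = 112/29 ≈ 3.8621, so fraction remaining f = (1/2)^(112/29) ≈ 0.0688.
Each bolus raises the concentration by D/Vd = 2456/93 ≈ 26.409 μg/mL.
Steady-state trough Cmin,ss = C₀·f/(1−f) ≈ 26.409 × 0.0688/0.9312 ≈ 1.951 μg/mL.
Trough 2.0 μg/mL vs MEC 1 μg/mL: adequate.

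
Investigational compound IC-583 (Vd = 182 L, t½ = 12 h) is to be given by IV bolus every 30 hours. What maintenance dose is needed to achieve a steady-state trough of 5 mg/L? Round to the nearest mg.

τ/t½ = 30/12 ≈ 2.5, so f = (1/2)^(30/12) ≈ 0.176777.
Cmin,ss = (D/Vd)·f/(1−f), so D = Cmin,ss·Vd·(1−f)/f.
D = 5 × 182 × (1−f)/f ≈ 5 × 182 × 4.65684 ≈ 4237.72 mg.

4238 mg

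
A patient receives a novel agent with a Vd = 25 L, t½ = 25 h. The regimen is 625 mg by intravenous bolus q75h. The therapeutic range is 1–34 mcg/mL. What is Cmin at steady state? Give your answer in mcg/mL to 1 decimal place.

τ = 75 h = 3 half-lives, so f = (1/2)^3 = 0.125.
Accumulation ratio R = 1/(1 − f) = 1/0.875 = 8/7.
Single-dose peak C₀ = D/Vd = 625/25 = 25 mcg/mL.
Steady-state peak Cmax,ss = C₀·R = 25 × 8/7 ≈ 28.571 mcg/mL.
Steady-state trough Cmin,ss = Cmax,ss·f ≈ 28.571 × 0.125 ≈ 3.571 mcg/mL.
Trough 3.6 mcg/mL vs MEC 1 mcg/mL: adequate.

3.6 mcg/mL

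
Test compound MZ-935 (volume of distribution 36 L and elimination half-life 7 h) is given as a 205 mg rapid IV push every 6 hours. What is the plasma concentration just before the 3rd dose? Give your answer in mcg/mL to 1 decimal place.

f = (1/2)^(τ/t½) = (1/2)^(6/7) ≈ 0.5520.
C₀ = D/Vd = 205/36 ≈ 5.694 mcg/mL.
Before the 3rd dose, 2 doses have been given. Superposition: Cmin = C₀·(f + f²).
≈ 5.694 × (0.5520 + 0.3047) ≈ 5.694 × 0.8567 ≈ 4.878 mcg/mL.

4.9 mcg/mL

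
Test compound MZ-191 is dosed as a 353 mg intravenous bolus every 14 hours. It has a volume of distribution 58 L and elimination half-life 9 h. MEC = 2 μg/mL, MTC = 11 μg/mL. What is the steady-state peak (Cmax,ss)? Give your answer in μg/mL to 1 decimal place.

Over one 14-h interval, 14/9 ≈ 1.5556 half-lives elapse, leaving f ≈ 0.3402 of each dose.
Accumulation ratio R = 1/(1 − f) ≈ 1/0.6598 ≈ 1.5156.
Single-dose peak C₀ = D/Vd = 353/58 ≈ 6.086 μg/mL.
Steady-state peak Cmax,ss = C₀·R ≈ 6.086 × 1.5156 ≈ 9.224 μg/mL.
Peak 9.2 μg/mL vs MTC 11 μg/mL: below toxic threshold.

9.2 μg/mL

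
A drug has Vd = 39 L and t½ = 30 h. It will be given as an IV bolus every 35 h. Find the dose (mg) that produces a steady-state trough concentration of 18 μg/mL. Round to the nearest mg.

τ/t½ = 35/30 ≈ 1.1667, so f = (1/2)^(35/30) ≈ 0.445449.
Cmin,ss = (D/Vd)·f/(1−f), so D = Cmin,ss·Vd·(1−f)/f.
D = 18 × 39 × (1−f)/f ≈ 18 × 39 × 1.24493 ≈ 873.94 mg.

874 mg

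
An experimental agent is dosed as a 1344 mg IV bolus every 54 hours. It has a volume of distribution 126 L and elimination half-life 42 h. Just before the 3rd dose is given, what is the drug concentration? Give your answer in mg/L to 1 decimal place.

f = (1/2)^(τ/t½) = (1/2)^(54/42) ≈ 0.4102.
C₀ = D/Vd = 1344/126 ≈ 10.667 mg/L.
Before the 3rd dose, 2 doses have been given. Superposition: Cmin = C₀·(f + f²).
≈ 10.667 × (0.4102 + 0.1683) ≈ 10.667 × 0.5785 ≈ 6.171 mg/L.

6.2 mg/L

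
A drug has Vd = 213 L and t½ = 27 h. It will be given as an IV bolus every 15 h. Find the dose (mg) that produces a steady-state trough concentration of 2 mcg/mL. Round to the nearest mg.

200 mg

τ/t½ = 15/27 ≈ 0.55556, so f = (1/2)^(15/27) ≈ 0.680395.
Cmin,ss = (D/Vd)·f/(1−f), so D = Cmin,ss·Vd·(1−f)/f.
D = 2 × 213 × (1−f)/f ≈ 2 × 213 × 0.46973 ≈ 200.10 mg.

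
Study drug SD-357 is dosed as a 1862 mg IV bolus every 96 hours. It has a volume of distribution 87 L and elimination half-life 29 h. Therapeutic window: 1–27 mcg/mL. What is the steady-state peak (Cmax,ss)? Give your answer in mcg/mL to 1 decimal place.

23.8 mcg/mL

k = ln2/t½ = ln2/29 ≈ 0.023902 h⁻¹; fraction remaining f = e^(−kτ) = e^(−0.023902×96) ≈ 0.1008.
Accumulation ratio R = 1/(1 − f) ≈ 1/0.8992 ≈ 1.1121.
Each bolus raises the concentration by D/Vd = 1862/87 ≈ 21.402 mcg/mL.
Steady-state peak Cmax,ss = C₀·R ≈ 21.402 × 1.1121 ≈ 23.801 mcg/mL.
Peak 23.8 mcg/mL vs MTC 27 mcg/mL: below toxic threshold.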